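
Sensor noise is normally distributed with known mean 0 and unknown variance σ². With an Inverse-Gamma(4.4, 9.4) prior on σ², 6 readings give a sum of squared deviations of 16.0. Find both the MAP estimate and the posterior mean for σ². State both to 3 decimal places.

MAP = 2.071; posterior mean = 2.719

Posterior: Inverse-Gamma(shape = 4.4+6/2 = 7.4, scale = 9.4+16.0/2 = 17.4).
Mode = β/(α+1) = 17.4/8.4 = 2.071.
Mean = β/(α−1) = 17.4/6.4 = 2.719.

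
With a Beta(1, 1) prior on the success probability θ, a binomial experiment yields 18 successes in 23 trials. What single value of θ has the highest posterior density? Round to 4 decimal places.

0.7826

Posterior: Beta(1+18, 1+5) = Beta(19, 6).
Mode = (19−1)/(19+6−2) = 18/23 = 0.7826.
With a flat prior the MAP equals the MLE, 18/23.
Mean = 19/(19+6) = 19/25 = 0.7600.
This is the posterior mode — the MAP estimate.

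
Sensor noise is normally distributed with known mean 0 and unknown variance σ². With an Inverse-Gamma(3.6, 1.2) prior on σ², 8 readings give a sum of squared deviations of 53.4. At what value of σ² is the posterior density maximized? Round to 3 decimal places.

Posterior: Inverse-Gamma(shape = 3.6+8/2 = 7.6, scale = 1.2+53.4/2 = 27.9).
Mode = β/(α+1) = 27.9/8.6 = 3.244.
Mean = β/(α−1) = 27.9/6.6 = 4.227.
This is the posterior mode — the MAP estimate.

3.244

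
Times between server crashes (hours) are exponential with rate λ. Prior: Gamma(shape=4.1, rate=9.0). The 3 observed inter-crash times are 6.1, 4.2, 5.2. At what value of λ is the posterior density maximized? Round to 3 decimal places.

Σ times = 15.5. Posterior: Gamma(shape = 4.1+3 = 7.1, rate = 9.0+15.5 = 24.5).
Mode = (α−1)/β = 6.1/24.5 = 0.249.
Mean = α/β = 7.1/24.5 = 0.290.
This is the posterior mode — the MAP estimate.

0.249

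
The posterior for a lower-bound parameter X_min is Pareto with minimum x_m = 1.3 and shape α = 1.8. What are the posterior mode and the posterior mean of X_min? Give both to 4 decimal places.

MAP: 1.3000. Posterior mean: 2.9250.

The Pareto density is strictly decreasing on [x_m, ∞), so the mode is x_m = 1.3000.
Mean = α·x_m/(α−1) = 1.8·1.3/0.8 = 2.9250.
The mean is pulled above the mode by the posterior's right skew.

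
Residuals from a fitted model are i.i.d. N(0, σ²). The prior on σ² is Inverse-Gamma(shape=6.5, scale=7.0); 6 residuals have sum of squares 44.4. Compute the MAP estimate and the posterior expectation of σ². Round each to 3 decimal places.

MAP: 2.781. Posterior mean: 3.435.

Posterior: Inverse-Gamma(shape = 6.5+6/2 = 9.5, scale = 7.0+44.4/2 = 29.2).
Mode = β/(α+1) = 29.2/10.5 = 2.781.
Mean = β/(α−1) = 29.2/8.5 = 3.435.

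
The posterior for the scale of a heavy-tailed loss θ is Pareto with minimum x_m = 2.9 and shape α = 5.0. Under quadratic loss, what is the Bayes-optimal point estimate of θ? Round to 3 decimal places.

The Pareto density is strictly decreasing on [x_m, ∞), so the mode is x_m = 2.900.
Mean = α·x_m/(α−1) = 5.0·2.9/4.0 = 3.625.
Quadratic loss ⇒ the optimal estimator is the posterior mean.

3.625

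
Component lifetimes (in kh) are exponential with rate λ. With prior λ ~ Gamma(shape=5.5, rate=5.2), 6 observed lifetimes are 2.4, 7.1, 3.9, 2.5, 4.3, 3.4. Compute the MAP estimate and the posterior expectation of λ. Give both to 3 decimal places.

MAP: 0.365. Posterior mean: 0.399.

Σ times = 23.6. Posterior: Gamma(shape = 5.5+6 = 11.5, rate = 5.2+23.6 = 28.8).
Mode = (α−1)/β = 10.5/28.8 = 0.365.
Mean = α/β = 11.5/28.8 = 0.399.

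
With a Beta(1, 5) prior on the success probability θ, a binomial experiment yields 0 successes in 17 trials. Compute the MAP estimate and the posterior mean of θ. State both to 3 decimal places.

MAP = 0.000, posterior mean = 0.043

Posterior: Beta(1+0, 5+17) = Beta(1, 22).
Since α = 1 ≤ 1 and β > 1, the Beta density is monotone decreasing on [0,1]; the mode is at 0.
Mean = 1/(1+22) = 0.043.
Mean > mode: the posterior has a right tail.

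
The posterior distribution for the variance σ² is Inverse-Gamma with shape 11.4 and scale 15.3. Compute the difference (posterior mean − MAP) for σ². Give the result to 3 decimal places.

Mode = β/(α+1) = 15.3/12.4 = 1.234.
Mean = β/(α−1) = 15.3/10.4 = 1.471.
Difference = 1.471 − 1.234 = 0.237.
The posterior is right-skewed, so the mean exceeds the mode.

0.237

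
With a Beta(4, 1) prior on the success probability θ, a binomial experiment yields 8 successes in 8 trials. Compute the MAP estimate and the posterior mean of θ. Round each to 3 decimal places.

Posterior: Beta(4+8, 1+0) = Beta(12, 1).
Since β = 1 ≤ 1 and α > 1, the Beta density is monotone increasing on [0,1]; the mode is at 1.
Mean = 12/(12+1) = 0.923.
The mean is pulled below the mode by the posterior's left skew.

MAP = 1.000; posterior mean = 0.923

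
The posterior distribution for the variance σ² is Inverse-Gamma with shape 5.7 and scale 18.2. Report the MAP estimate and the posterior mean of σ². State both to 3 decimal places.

MAP = 2.716, posterior mean = 3.872

Mode = β/(α+1) = 18.2/6.7 = 2.716.
Mean = β/(α−1) = 18.2/4.7 = 3.872.
Right-skewed posterior ⇒ mode < mean.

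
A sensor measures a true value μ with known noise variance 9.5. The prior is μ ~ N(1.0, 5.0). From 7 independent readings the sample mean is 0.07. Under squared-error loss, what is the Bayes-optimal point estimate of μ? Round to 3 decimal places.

0.269

Posterior for μ is Normal. Precision-weighted mean: (1/5.0·1.0 + 7/9.5·0.07) / (1/5.0 + 7/9.5) = 0.269.
A Normal posterior is symmetric, so mode = mean.
Squared-error loss ⇒ the optimal estimator is the posterior mean.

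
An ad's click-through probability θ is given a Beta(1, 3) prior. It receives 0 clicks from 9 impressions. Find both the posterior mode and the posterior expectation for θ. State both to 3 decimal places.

MAP: 0.000. Posterior mean: 0.077.

Posterior: Beta(1+0, 3+9) = Beta(1, 12).
Since α = 1 ≤ 1 and β > 1, the Beta density is monotone decreasing on [0,1]; the mode is at 0.
Mean = 1/(1+12) = 0.077.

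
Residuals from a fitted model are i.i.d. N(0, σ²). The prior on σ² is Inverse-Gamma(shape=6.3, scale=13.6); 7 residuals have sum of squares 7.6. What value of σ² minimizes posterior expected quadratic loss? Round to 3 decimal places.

Posterior: Inverse-Gamma(shape = 6.3+7/2 = 9.8, scale = 13.6+7.6/2 = 17.4).
Mode = β/(α+1) = 17.4/10.8 = 1.611.
Mean = β/(α−1) = 17.4/8.8 = 1.977.
Quadratic loss ⇒ the optimal estimator is the posterior mean.

1.977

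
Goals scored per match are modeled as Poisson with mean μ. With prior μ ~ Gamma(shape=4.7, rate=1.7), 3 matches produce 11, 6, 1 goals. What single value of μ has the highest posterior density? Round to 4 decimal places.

4.6170

Σ counts = 18. Posterior: Gamma(shape = 4.7+18 = 22.7, rate = 1.7+3 = 4.7).
Mode = (α−1)/β = 21.7/4.7 = 4.6170.
Mean = α/β = 22.7/4.7 = 4.8298.
This is the posterior mode — the MAP estimate.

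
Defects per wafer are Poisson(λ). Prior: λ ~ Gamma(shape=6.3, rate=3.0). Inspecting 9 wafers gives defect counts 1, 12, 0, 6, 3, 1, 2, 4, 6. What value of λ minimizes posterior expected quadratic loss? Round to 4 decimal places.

3.4417

Σ counts = 35. Posterior: Gamma(shape = 6.3+35 = 41.3, rate = 3.0+9 = 12.0).
Mode = (α−1)/β = 40.3/12.0 = 3.3583.
Mean = α/β = 41.3/12.0 = 3.4417.
Quadratic loss ⇒ the optimal estimator is the posterior mean.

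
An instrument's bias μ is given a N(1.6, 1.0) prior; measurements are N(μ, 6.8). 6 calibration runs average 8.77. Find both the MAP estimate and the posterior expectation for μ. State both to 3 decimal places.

MAP: 4.961. Posterior mean: 4.961.

Posterior for μ is Normal. Precision-weighted mean: (1/1.0·1.6 + 6/6.8·8.77) / (1/1.0 + 6/6.8) = 4.961.
A Normal posterior is symmetric, so mode = mean.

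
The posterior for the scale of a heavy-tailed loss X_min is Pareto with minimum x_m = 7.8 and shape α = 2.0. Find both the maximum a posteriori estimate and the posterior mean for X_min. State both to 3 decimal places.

MAP = 7.800, posterior mean = 15.600

The Pareto density is strictly decreasing on [x_m, ∞), so the mode is x_m = 7.800.
Mean = α·x_m/(α−1) = 2.0·7.8/1.0 = 15.600.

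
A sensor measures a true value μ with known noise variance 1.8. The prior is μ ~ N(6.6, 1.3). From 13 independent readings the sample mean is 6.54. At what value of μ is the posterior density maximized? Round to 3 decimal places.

6.546

Posterior for μ is Normal. Precision-weighted mean: (1/1.3·6.6 + 13/1.8·6.54) / (1/1.3 + 13/1.8) = 6.546.
A Normal posterior is symmetric, so mode = mean.
This is the posterior mode — the MAP estimate.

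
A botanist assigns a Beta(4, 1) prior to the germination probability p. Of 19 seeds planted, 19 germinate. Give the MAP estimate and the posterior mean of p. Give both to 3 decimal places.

Posterior: Beta(4+19, 1+0) = Beta(23, 1).
Since β = 1 ≤ 1 and α > 1, the Beta density is monotone increasing on [0,1]; the mode is at 1.
Mean = 23/(23+1) = 0.958.
Left-skewed posterior ⇒ mean < mode.

MAP estimate = 1.000, posterior mean = 0.958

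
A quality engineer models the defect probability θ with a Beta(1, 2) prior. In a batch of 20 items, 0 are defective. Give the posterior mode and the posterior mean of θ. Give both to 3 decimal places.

Posterior: Beta(1+0, 2+20) = Beta(1, 22).
Since α = 1 ≤ 1 and β > 1, the Beta density is monotone decreasing on [0,1]; the mode is at 0.
Mean = 1/(1+22) = 0.043.
The mean is pulled above the mode by the posterior's right skew.

posterior mode = 0.000, posterior mean = 0.043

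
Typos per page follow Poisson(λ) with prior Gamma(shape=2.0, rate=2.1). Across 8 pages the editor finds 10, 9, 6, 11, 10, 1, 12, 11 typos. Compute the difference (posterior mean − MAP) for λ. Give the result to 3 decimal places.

Σ counts = 70. Posterior: Gamma(shape = 2.0+70 = 72.0, rate = 2.1+8 = 10.1).
Mode = (α−1)/β = 71.0/10.1 = 7.030.
Mean = α/β = 72.0/10.1 = 7.129.
Difference = 7.129 − 7.030 = 0.099.

0.099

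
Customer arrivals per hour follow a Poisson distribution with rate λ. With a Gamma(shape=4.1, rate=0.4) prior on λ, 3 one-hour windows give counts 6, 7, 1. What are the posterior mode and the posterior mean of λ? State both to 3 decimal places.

Σ counts = 14. Posterior: Gamma(shape = 4.1+14 = 18.1, rate = 0.4+3 = 3.4).
Mode = (α−1)/β = 17.1/3.4 = 5.029.
Mean = α/β = 18.1/3.4 = 5.324.

λ_MAP = 5.029, E[λ|data] = 5.324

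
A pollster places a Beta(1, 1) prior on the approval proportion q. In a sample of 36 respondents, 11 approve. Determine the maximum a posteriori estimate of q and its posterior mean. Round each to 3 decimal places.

Posterior: Beta(1+11, 1+25) = Beta(12, 26).
Mode = (12−1)/(12+26−2) = 11/36 = 0.306.
Mean = 12/(12+26) = 12/38 = 0.316.

maximum a posteriori estimate = 0.306, posterior mean = 0.316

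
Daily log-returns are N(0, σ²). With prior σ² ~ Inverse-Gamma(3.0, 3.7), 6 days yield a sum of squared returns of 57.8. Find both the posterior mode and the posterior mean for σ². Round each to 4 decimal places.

MAP = 4.6571; posterior mean = 6.5200

Posterior: Inverse-Gamma(shape = 3.0+6/2 = 6.0, scale = 3.7+57.8/2 = 32.6).
Mode = β/(α+1) = 32.6/7.0 = 4.6571.
Mean = β/(α−1) = 32.6/5.0 = 6.5200.
Right-skewed posterior ⇒ mode < mean.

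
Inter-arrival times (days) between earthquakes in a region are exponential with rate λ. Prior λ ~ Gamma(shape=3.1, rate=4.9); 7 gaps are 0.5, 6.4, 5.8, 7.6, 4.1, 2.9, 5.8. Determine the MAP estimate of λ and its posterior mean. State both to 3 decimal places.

Σ times = 33.1. Posterior: Gamma(shape = 3.1+7 = 10.1, rate = 4.9+33.1 = 38.0).
Mode = (α−1)/β = 9.1/38.0 = 0.239.
Mean = α/β = 10.1/38.0 = 0.266.

λ_MAP = 0.239, E[λ|data] = 0.266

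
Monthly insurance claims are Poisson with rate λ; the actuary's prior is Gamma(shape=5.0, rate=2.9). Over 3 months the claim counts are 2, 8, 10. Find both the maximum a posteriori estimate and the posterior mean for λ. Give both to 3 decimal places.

Σ counts = 20. Posterior: Gamma(shape = 5.0+20 = 25.0, rate = 2.9+3 = 5.9).
Mode = (α−1)/β = 24.0/5.9 = 4.068.
Mean = α/β = 25.0/5.9 = 4.237.
The mean is pulled above the mode by the posterior's right skew.

MAP = 4.068, posterior mean = 4.237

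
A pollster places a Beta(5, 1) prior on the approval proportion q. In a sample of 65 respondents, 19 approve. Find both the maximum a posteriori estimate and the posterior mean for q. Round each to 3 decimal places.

Posterior: Beta(5+19, 1+46) = Beta(24, 47).
Mode = (24−1)/(24+47−2) = 23/69 = 0.333.
Mean = 24/(24+47) = 24/71 = 0.338.
Right-skewed posterior ⇒ mode < mean.

MAP = 0.333, posterior mean = 0.338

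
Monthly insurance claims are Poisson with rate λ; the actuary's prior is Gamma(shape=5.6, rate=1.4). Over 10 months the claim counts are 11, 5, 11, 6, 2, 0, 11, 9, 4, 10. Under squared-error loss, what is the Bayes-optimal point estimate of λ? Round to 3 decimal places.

Σ counts = 69. Posterior: Gamma(shape = 5.6+69 = 74.6, rate = 1.4+10 = 11.4).
Mode = (α−1)/β = 73.6/11.4 = 6.456.
Mean = α/β = 74.6/11.4 = 6.544.
Squared-error loss ⇒ the optimal estimator is the posterior mean.

6.544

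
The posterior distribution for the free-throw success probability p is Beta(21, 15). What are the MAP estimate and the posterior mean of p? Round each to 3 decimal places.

MAP estimate = 0.588, posterior mean = 0.583

Mode = (21−1)/(21+15−2) = 20/34 = 0.588.
Mean = 21/(21+15) = 21/36 = 0.583.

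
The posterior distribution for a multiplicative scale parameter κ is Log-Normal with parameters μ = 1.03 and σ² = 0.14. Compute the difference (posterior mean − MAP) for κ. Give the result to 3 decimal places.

Mode = exp(μ − σ²) = exp(0.89) = 2.435.
Mean = exp(μ + σ²/2) = exp(1.100) = 3.004.
Difference = 3.004 − 2.435 = 0.569.

0.569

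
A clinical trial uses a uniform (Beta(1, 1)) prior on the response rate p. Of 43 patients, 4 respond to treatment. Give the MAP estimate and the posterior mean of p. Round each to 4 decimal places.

Posterior: Beta(1+4, 1+39) = Beta(5, 40).
Mode = (5−1)/(5+40−2) = 4/43 = 0.0930.
Mean = 5/(5+40) = 5/45 = 0.1111.
The mean is pulled above the mode by the posterior's right skew.

p_MAP = 0.0930, E[p|data] = 0.1111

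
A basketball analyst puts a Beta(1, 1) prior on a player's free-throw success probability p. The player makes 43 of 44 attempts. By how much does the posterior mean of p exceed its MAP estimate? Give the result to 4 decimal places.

-0.0208

Posterior: Beta(1+43, 1+1) = Beta(44, 2).
Mode = (44−1)/(44+2−2) = 43/44 = 0.9773.
With a flat prior the MAP equals the MLE, 43/44.
Mean = 44/(44+2) = 44/46 = 0.9565.
Difference = 0.9565 − 0.9773 = -0.0208.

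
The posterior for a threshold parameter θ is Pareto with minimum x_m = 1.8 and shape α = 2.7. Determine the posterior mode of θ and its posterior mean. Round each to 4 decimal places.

The Pareto density is strictly decreasing on [x_m, ∞), so the mode is x_m = 1.8000.
Mean = α·x_m/(α−1) = 2.7·1.8/1.7 = 2.8588.
The mean is pulled above the mode by the posterior's right skew.

posterior mode = 1.8000, posterior mean = 2.8588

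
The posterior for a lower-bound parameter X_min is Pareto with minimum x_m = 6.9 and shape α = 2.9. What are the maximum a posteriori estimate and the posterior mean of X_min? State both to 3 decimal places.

maximum a posteriori estimate = 6.900, posterior mean = 10.532

The Pareto density is strictly decreasing on [x_m, ∞), so the mode is x_m = 6.900.
Mean = α·x_m/(α−1) = 2.9·6.9/1.9 = 10.532.
Mean > mode: the posterior has a right tail.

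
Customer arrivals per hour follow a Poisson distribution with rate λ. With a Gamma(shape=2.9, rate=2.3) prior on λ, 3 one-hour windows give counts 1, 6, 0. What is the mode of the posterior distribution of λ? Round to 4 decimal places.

Σ counts = 7. Posterior: Gamma(shape = 2.9+7 = 9.9, rate = 2.3+3 = 5.3).
Mode = (α−1)/β = 8.9/5.3 = 1.6792.
Mean = α/β = 9.9/5.3 = 1.8679.
This is the posterior mode — the MAP estimate.

1.6792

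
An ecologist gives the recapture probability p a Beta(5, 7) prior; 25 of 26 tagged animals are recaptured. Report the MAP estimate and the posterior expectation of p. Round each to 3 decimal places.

Posterior: Beta(5+25, 7+1) = Beta(30, 8).
Mode = (30−1)/(30+8−2) = 29/36 = 0.806.
Mean = 30/(30+8) = 30/38 = 0.789.
The mean is pulled below the mode by the posterior's left skew.

MAP estimate = 0.806, posterior expectation = 0.789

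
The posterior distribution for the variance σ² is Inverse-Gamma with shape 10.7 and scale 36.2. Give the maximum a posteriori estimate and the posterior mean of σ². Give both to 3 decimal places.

Mode = β/(α+1) = 36.2/11.7 = 3.094.
Mean = β/(α−1) = 36.2/9.7 = 3.732.
Right-skewed posterior ⇒ mode < mean.

σ²_MAP = 3.094, E[σ²|data] = 3.732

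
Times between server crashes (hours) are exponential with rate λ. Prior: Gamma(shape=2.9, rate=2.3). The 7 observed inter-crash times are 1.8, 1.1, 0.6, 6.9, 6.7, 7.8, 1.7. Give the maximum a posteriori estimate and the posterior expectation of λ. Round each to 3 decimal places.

Σ times = 26.6. Posterior: Gamma(shape = 2.9+7 = 9.9, rate = 2.3+26.6 = 28.9).
Mode = (α−1)/β = 8.9/28.9 = 0.308.
Mean = α/β = 9.9/28.9 = 0.343.
The mean is pulled above the mode by the posterior's right skew.

MAP = 0.308; posterior mean = 0.343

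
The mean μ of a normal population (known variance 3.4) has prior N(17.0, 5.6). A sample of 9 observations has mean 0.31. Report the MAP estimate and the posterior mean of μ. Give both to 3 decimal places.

MAP: 1.365. Posterior mean: 1.365.

Posterior for μ is Normal. Precision-weighted mean: (1/5.6·17.0 + 9/3.4·0.31) / (1/5.6 + 9/3.4) = 1.365.
A Normal posterior is symmetric, so mode = mean.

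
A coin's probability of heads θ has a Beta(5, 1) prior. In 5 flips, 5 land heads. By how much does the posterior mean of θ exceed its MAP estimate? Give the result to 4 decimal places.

-0.0909

Posterior: Beta(5+5, 1+0) = Beta(10, 1).
Since β = 1 ≤ 1 and α > 1, the Beta density is monotone increasing on [0,1]; the mode is at 1.
Mean = 10/(10+1) = 0.9091.
Difference = 0.9091 − 1.0000 = -0.0909.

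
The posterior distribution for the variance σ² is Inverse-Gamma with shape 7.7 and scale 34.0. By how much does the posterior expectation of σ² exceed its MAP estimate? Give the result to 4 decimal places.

1.1666

Mode = β/(α+1) = 34.0/8.7 = 3.9080.
Mean = β/(α−1) = 34.0/6.7 = 5.0746.
Difference = 5.0746 − 3.9080 = 1.1666.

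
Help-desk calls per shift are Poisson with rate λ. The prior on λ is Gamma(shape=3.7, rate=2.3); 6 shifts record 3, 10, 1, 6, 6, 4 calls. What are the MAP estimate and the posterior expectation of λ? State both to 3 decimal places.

MAP estimate = 3.940, posterior expectation = 4.060

Σ counts = 30. Posterior: Gamma(shape = 3.7+30 = 33.7, rate = 2.3+6 = 8.3).
Mode = (α−1)/β = 32.7/8.3 = 3.940.
Mean = α/β = 33.7/8.3 = 4.060.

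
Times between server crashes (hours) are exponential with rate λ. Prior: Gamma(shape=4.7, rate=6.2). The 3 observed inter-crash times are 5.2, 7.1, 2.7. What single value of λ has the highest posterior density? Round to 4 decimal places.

0.3160

Σ times = 15.0. Posterior: Gamma(shape = 4.7+3 = 7.7, rate = 6.2+15.0 = 21.2).
Mode = (α−1)/β = 6.7/21.2 = 0.3160.
Mean = α/β = 7.7/21.2 = 0.3632.
This is the posterior mode — the MAP estimate.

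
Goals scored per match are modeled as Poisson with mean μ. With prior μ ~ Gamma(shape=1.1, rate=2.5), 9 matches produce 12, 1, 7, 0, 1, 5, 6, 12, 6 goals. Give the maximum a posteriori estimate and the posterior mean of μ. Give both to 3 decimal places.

Σ counts = 50. Posterior: Gamma(shape = 1.1+50 = 51.1, rate = 2.5+9 = 11.5).
Mode = (α−1)/β = 50.1/11.5 = 4.357.
Mean = α/β = 51.1/11.5 = 4.443.
The posterior is right-skewed, so the mean exceeds the mode.

μ_MAP = 4.357, E[μ|data] = 4.443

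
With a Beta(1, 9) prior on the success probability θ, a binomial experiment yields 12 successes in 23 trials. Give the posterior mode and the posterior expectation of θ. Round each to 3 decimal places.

Posterior: Beta(1+12, 9+11) = Beta(13, 20).
Mode = (13−1)/(13+20−2) = 12/31 = 0.387.
Mean = 13/(13+20) = 13/33 = 0.394.
Mean > mode: the posterior has a right tail.

MAP: 0.387. Posterior mean: 0.394.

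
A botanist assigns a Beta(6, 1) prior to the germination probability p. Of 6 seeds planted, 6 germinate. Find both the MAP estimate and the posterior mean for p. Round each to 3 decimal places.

Posterior: Beta(6+6, 1+0) = Beta(12, 1).
Since β = 1 ≤ 1 and α > 1, the Beta density is monotone increasing on [0,1]; the mode is at 1.
Mean = 12/(12+1) = 0.923.

MAP: 1.000. Posterior mean: 0.923.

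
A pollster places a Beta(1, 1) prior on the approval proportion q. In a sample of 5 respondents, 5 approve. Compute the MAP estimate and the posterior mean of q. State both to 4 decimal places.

MAP estimate = 1.0000, posterior mean = 0.8571

Posterior: Beta(1+5, 1+0) = Beta(6, 1).
Since β = 1 ≤ 1 and α > 1, the Beta density is monotone increasing on [0,1]; the mode is at 1.
Mean = 6/(6+1) = 0.8571.
The mean is pulled below the mode by the posterior's left skew.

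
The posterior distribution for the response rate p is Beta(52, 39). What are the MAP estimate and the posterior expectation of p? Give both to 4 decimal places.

MAP = 0.5730, posterior mean = 0.5714

Mode = (52−1)/(52+39−2) = 51/89 = 0.5730.
Mean = 52/(52+39) = 52/91 = 0.5714.
The posterior is left-skewed, so the mode exceeds the mean.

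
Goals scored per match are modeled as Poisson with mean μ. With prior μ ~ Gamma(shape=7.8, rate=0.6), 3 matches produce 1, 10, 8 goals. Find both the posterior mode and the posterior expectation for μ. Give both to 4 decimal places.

Σ counts = 19. Posterior: Gamma(shape = 7.8+19 = 26.8, rate = 0.6+3 = 3.6).
Mode = (α−1)/β = 25.8/3.6 = 7.1667.
Mean = α/β = 26.8/3.6 = 7.4444.
Mean > mode: the posterior has a right tail.

posterior mode = 7.1667, posterior expectation = 7.4444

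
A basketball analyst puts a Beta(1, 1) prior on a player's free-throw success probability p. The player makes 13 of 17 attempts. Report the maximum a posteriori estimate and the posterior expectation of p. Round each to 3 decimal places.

p_MAP = 0.765, E[p|data] = 0.737

Posterior: Beta(1+13, 1+4) = Beta(14, 5).
Mode = (14−1)/(14+5−2) = 13/17 = 0.765.
With a flat prior the MAP equals the MLE, 13/17.
Mean = 14/(14+5) = 14/19 = 0.737.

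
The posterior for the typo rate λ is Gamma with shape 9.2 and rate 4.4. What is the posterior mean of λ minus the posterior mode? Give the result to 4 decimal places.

Mode = (α−1)/β = 8.2/4.4 = 1.8636.
Mean = α/β = 9.2/4.4 = 2.0909.
Difference = 2.0909 − 1.8636 = 0.2273.

0.2273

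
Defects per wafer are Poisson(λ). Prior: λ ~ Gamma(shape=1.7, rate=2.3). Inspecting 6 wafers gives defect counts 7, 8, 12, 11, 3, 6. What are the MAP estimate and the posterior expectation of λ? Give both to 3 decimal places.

λ_MAP = 5.747, E[λ|data] = 5.867

Σ counts = 47. Posterior: Gamma(shape = 1.7+47 = 48.7, rate = 2.3+6 = 8.3).
Mode = (α−1)/β = 47.7/8.3 = 5.747.
Mean = α/β = 48.7/8.3 = 5.867.
The posterior is right-skewed, so the mean exceeds the mode.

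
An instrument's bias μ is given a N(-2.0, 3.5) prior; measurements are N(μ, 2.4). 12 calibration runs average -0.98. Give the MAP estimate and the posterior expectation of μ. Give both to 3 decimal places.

Posterior for μ is Normal. Precision-weighted mean: (1/3.5·-2.0 + 12/2.4·-0.98) / (1/3.5 + 12/2.4) = -1.035.
A Normal posterior is symmetric, so mode = mean.

MAP: -1.035. Posterior mean: -1.035.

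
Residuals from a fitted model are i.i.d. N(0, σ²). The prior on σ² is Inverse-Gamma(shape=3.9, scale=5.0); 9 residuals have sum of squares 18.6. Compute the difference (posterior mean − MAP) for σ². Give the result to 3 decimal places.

0.411

Posterior: Inverse-Gamma(shape = 3.9+9/2 = 8.4, scale = 5.0+18.6/2 = 14.3).
Mode = β/(α+1) = 14.3/9.4 = 1.521.
Mean = β/(α−1) = 14.3/7.4 = 1.932.
Difference = 1.932 − 1.521 = 0.411.
Mean > mode: the posterior has a right tail.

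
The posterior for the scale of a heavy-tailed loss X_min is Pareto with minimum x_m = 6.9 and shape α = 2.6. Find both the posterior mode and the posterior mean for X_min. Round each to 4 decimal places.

The Pareto density is strictly decreasing on [x_m, ∞), so the mode is x_m = 6.9000.
Mean = α·x_m/(α−1) = 2.6·6.9/1.6 = 11.2125.

posterior mode = 6.9000, posterior mean = 11.2125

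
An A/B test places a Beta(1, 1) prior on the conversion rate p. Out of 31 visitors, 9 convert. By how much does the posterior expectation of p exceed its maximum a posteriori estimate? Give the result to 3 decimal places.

0.013

Posterior: Beta(1+9, 1+22) = Beta(10, 23).
Mode = (10−1)/(10+23−2) = 9/31 = 0.290.
Mean = 10/(10+23) = 10/33 = 0.303.
Difference = 0.303 − 0.290 = 0.013.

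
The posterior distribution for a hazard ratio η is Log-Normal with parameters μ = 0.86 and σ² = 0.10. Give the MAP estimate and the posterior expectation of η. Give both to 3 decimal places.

MAP: 2.138. Posterior mean: 2.484.

Mode = exp(μ − σ²) = exp(0.76) = 2.138.
Mean = exp(μ + σ²/2) = exp(0.910) = 2.484.
The posterior is right-skewed, so the mean exceeds the mode.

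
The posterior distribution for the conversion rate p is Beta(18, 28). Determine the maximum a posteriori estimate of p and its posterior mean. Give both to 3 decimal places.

MAP = 0.386, posterior mean = 0.391

Mode = (18−1)/(18+28−2) = 17/44 = 0.386.
Mean = 18/(18+28) = 18/46 = 0.391.
Right-skewed posterior ⇒ mode < mean.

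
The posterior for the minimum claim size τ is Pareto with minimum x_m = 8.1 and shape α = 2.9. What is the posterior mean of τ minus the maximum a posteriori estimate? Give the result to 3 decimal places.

The Pareto density is strictly decreasing on [x_m, ∞), so the mode is x_m = 8.100.
Mean = α·x_m/(α−1) = 2.9·8.1/1.9 = 12.363.
Difference = 12.363 − 8.100 = 4.263.

4.263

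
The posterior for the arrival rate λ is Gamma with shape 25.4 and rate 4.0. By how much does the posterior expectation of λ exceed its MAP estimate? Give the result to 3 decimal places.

Mode = (α−1)/β = 24.4/4.0 = 6.100.
Mean = α/β = 25.4/4.0 = 6.350.
Difference = 6.350 − 6.100 = 0.250.
Mean > mode: the posterior has a right tail.

0.250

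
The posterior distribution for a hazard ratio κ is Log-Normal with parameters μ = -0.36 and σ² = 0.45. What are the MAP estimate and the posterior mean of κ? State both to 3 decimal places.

Mode = exp(μ − σ²) = exp(-0.81) = 0.445.
Mean = exp(μ + σ²/2) = exp(-0.135) = 0.874.

MAP estimate = 0.445, posterior mean = 0.874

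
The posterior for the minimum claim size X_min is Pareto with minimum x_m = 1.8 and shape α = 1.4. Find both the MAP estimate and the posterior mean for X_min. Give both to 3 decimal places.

MAP: 1.800. Posterior mean: 6.300.

The Pareto density is strictly decreasing on [x_m, ∞), so the mode is x_m = 1.800.
Mean = α·x_m/(α−1) = 1.4·1.8/0.4 = 6.300.
The posterior is right-skewed, so the mean exceeds the mode.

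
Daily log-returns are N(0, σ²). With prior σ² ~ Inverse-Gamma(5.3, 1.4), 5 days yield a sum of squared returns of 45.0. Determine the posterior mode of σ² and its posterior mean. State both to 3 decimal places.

MAP = 2.716; posterior mean = 3.515

Posterior: Inverse-Gamma(shape = 5.3+5/2 = 7.8, scale = 1.4+45.0/2 = 23.9).
Mode = β/(α+1) = 23.9/8.8 = 2.716.
Mean = β/(α−1) = 23.9/6.8 = 3.515.
Mean > mode: the posterior has a right tail.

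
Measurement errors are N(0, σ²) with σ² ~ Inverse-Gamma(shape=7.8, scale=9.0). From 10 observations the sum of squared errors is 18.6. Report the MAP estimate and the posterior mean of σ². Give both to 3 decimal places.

MAP = 1.326, posterior mean = 1.551

Posterior: Inverse-Gamma(shape = 7.8+10/2 = 12.8, scale = 9.0+18.6/2 = 18.3).
Mode = β/(α+1) = 18.3/13.8 = 1.326.
Mean = β/(α−1) = 18.3/11.8 = 1.551.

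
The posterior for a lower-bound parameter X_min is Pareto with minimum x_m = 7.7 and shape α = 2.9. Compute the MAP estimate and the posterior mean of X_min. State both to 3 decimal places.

The Pareto density is strictly decreasing on [x_m, ∞), so the mode is x_m = 7.700.
Mean = α·x_m/(α−1) = 2.9·7.7/1.9 = 11.753.
Mean > mode: the posterior has a right tail.

MAP: 7.700. Posterior mean: 11.753.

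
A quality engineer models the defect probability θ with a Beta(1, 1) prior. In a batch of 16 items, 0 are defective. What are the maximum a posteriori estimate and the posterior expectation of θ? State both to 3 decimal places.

maximum a posteriori estimate = 0.000, posterior expectation = 0.056

Posterior: Beta(1+0, 1+16) = Beta(1, 17).
Since α = 1 ≤ 1 and β > 1, the Beta density is monotone decreasing on [0,1]; the mode is at 0.
Mean = 1/(1+17) = 0.056.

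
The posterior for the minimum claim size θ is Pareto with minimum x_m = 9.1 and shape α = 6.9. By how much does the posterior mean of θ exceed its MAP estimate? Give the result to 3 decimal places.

The Pareto density is strictly decreasing on [x_m, ∞), so the mode is x_m = 9.100.
Mean = α·x_m/(α−1) = 6.9·9.1/5.9 = 10.642.
Difference = 10.642 − 9.100 = 1.542.
Mean > mode: the posterior has a right tail.

1.542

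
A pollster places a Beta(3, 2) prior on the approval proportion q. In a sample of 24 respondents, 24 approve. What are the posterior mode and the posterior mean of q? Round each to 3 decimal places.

Posterior: Beta(3+24, 2+0) = Beta(27, 2).
Mode = (27−1)/(27+2−2) = 26/27 = 0.963.
Mean = 27/(27+2) = 27/29 = 0.931.
Left-skewed posterior ⇒ mean < mode.

MAP = 0.963; posterior mean = 0.931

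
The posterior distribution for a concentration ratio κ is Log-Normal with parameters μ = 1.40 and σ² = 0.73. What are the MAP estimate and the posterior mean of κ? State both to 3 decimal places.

MAP = 1.954; posterior mean = 5.842

Mode = exp(μ − σ²) = exp(0.67) = 1.954.
Mean = exp(μ + σ²/2) = exp(1.765) = 5.842.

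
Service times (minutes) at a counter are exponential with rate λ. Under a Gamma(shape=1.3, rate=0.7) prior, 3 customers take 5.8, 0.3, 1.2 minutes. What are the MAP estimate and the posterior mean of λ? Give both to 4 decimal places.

Σ times = 7.3. Posterior: Gamma(shape = 1.3+3 = 4.3, rate = 0.7+7.3 = 8.0).
Mode = (α−1)/β = 3.3/8.0 = 0.4125.
Mean = α/β = 4.3/8.0 = 0.5375.

MAP = 0.4125; posterior mean = 0.5375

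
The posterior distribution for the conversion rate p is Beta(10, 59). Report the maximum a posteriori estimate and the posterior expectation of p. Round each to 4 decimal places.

Mode = (10−1)/(10+59−2) = 9/67 = 0.1343.
Mean = 10/(10+59) = 10/69 = 0.1449.
Right-skewed posterior ⇒ mode < mean.

MAP: 0.1343. Posterior mean: 0.1449.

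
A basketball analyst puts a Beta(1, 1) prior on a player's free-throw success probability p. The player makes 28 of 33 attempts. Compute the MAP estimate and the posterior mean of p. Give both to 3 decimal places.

Posterior: Beta(1+28, 1+5) = Beta(29, 6).
Mode = (29−1)/(29+6−2) = 28/33 = 0.848.
Mean = 29/(29+6) = 29/35 = 0.829.
Left-skewed posterior ⇒ mean < mode.

p_MAP = 0.848, E[p|data] = 0.829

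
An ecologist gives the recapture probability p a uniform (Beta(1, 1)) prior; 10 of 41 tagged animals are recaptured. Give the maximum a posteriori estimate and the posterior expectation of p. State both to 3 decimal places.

MAP: 0.244. Posterior mean: 0.256.

Posterior: Beta(1+10, 1+31) = Beta(11, 32).
Mode = (11−1)/(11+32−2) = 10/41 = 0.244.
Mean = 11/(11+32) = 11/43 = 0.256.
Mean > mode: the posterior has a right tail.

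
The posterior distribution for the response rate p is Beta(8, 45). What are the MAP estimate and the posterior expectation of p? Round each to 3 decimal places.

p_MAP = 0.137, E[p|data] = 0.151

Mode = (8−1)/(8+45−2) = 7/51 = 0.137.
Mean = 8/(8+45) = 8/53 = 0.151.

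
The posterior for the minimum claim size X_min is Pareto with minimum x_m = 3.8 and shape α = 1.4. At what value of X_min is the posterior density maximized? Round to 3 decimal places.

The Pareto density is strictly decreasing on [x_m, ∞), so the mode is x_m = 3.800.
Mean = α·x_m/(α−1) = 1.4·3.8/0.4 = 13.300.
This is the posterior mode — the MAP estimate.

3.800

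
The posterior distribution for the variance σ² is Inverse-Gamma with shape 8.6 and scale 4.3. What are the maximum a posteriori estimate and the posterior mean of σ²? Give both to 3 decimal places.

Mode = β/(α+1) = 4.3/9.6 = 0.448.
Mean = β/(α−1) = 4.3/7.6 = 0.566.

MAP: 0.448. Posterior mean: 0.566.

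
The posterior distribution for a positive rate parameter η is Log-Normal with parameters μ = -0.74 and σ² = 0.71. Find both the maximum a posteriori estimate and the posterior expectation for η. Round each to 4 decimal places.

MAP = 0.2346; posterior mean = 0.6805

Mode = exp(μ − σ²) = exp(-1.45) = 0.2346.
Mean = exp(μ + σ²/2) = exp(-0.385) = 0.6805.
Mean > mode: the posterior has a right tail.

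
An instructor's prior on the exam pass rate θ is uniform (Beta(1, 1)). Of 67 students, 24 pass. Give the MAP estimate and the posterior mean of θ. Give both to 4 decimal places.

MAP = 0.3582; posterior mean = 0.3623

Posterior: Beta(1+24, 1+43) = Beta(25, 44).
Mode = (25−1)/(25+44−2) = 24/67 = 0.3582.
Mean = 25/(25+44) = 25/69 = 0.3623.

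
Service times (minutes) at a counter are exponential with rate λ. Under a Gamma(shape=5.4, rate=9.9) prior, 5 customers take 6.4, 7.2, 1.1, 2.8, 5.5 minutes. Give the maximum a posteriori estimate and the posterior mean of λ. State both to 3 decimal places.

λ_MAP = 0.286, E[λ|data] = 0.316

Σ times = 23.0. Posterior: Gamma(shape = 5.4+5 = 10.4, rate = 9.9+23.0 = 32.9).
Mode = (α−1)/β = 9.4/32.9 = 0.286.
Mean = α/β = 10.4/32.9 = 0.316.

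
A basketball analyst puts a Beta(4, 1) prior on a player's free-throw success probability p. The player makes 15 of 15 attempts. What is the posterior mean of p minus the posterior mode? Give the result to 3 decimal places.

-0.050

Posterior: Beta(4+15, 1+0) = Beta(19, 1).
Since β = 1 ≤ 1 and α > 1, the Beta density is monotone increasing on [0,1]; the mode is at 1.
Mean = 19/(19+1) = 0.950.
Difference = 0.950 − 1.000 = -0.050.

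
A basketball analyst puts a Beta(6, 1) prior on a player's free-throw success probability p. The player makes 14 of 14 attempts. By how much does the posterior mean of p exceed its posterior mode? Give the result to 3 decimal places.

Posterior: Beta(6+14, 1+0) = Beta(20, 1).
Since β = 1 ≤ 1 and α > 1, the Beta density is monotone increasing on [0,1]; the mode is at 1.
Mean = 20/(20+1) = 0.952.
Difference = 0.952 − 1.000 = -0.048.

-0.048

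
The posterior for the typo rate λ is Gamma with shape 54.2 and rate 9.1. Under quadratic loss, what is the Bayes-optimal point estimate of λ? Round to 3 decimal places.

Mode = (α−1)/β = 53.2/9.1 = 5.846.
Mean = α/β = 54.2/9.1 = 5.956.
Quadratic loss ⇒ the optimal estimator is the posterior mean.

5.956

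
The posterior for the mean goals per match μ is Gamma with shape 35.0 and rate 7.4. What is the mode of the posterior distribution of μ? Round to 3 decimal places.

4.595

Mode = (α−1)/β = 34.0/7.4 = 4.595.
Mean = α/β = 35.0/7.4 = 4.730.
This is the posterior mode — the MAP estimate.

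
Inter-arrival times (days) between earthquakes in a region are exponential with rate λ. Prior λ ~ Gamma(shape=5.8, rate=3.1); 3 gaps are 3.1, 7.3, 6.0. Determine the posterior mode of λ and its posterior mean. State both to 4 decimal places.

MAP: 0.4000. Posterior mean: 0.4513.

Σ times = 16.4. Posterior: Gamma(shape = 5.8+3 = 8.8, rate = 3.1+16.4 = 19.5).
Mode = (α−1)/β = 7.8/19.5 = 0.4000.
Mean = α/β = 8.8/19.5 = 0.4513.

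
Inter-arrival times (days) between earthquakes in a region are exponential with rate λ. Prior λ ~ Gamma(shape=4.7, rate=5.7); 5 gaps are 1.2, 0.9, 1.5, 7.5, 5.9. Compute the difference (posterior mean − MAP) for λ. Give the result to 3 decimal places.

0.044

Σ times = 17.0. Posterior: Gamma(shape = 4.7+5 = 9.7, rate = 5.7+17.0 = 22.7).
Mode = (α−1)/β = 8.7/22.7 = 0.383.
Mean = α/β = 9.7/22.7 = 0.427.
Difference = 0.427 − 0.383 = 0.044.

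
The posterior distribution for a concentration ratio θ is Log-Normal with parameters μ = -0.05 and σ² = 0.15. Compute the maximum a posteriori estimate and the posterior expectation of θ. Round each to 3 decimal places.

Mode = exp(μ − σ²) = exp(-0.20) = 0.819.
Mean = exp(μ + σ²/2) = exp(0.025) = 1.025.
The posterior is right-skewed, so the mean exceeds the mode.

MAP: 0.819. Posterior mean: 1.025.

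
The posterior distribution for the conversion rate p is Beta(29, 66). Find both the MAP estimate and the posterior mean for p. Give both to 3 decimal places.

Mode = (29−1)/(29+66−2) = 28/93 = 0.301.
Mean = 29/(29+66) = 29/95 = 0.305.
The mean is pulled above the mode by the posterior's right skew.

MAP: 0.301. Posterior mean: 0.305.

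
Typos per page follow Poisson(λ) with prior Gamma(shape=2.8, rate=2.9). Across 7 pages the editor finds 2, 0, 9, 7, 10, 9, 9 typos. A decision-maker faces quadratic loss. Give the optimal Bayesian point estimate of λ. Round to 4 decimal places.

4.9293

Σ counts = 46. Posterior: Gamma(shape = 2.8+46 = 48.8, rate = 2.9+7 = 9.9).
Mode = (α−1)/β = 47.8/9.9 = 4.8283.
Mean = α/β = 48.8/9.9 = 4.9293.
Quadratic loss ⇒ the optimal estimator is the posterior mean.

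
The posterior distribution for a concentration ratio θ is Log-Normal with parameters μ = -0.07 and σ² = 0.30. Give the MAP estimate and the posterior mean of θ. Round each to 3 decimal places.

Mode = exp(μ − σ²) = exp(-0.37) = 0.691.
Mean = exp(μ + σ²/2) = exp(0.080) = 1.083.
Right-skewed posterior ⇒ mode < mean.

MAP = 0.691; posterior mean = 1.083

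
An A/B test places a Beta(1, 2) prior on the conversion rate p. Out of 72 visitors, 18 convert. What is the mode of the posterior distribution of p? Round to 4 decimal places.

Posterior: Beta(1+18, 2+54) = Beta(19, 56).
Mode = (19−1)/(19+56−2) = 18/73 = 0.2466.
Mean = 19/(19+56) = 19/75 = 0.2533.
This is the posterior mode — the MAP estimate.

0.2466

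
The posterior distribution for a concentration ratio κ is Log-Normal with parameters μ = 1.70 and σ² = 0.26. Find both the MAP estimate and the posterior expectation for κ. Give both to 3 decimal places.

MAP = 4.221; posterior mean = 6.234

Mode = exp(μ − σ²) = exp(1.44) = 4.221.
Mean = exp(μ + σ²/2) = exp(1.830) = 6.234.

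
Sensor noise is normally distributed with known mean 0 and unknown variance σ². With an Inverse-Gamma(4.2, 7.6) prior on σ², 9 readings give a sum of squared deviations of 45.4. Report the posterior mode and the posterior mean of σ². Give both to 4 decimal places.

Posterior: Inverse-Gamma(shape = 4.2+9/2 = 8.7, scale = 7.6+45.4/2 = 30.3).
Mode = β/(α+1) = 30.3/9.7 = 3.1237.
Mean = β/(α−1) = 30.3/7.7 = 3.9351.

MAP: 3.1237. Posterior mean: 3.9351.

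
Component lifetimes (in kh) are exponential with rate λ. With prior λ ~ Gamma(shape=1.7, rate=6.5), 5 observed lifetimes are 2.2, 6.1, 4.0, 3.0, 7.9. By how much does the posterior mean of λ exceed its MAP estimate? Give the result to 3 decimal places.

0.034

Σ times = 23.2. Posterior: Gamma(shape = 1.7+5 = 6.7, rate = 6.5+23.2 = 29.7).
Mode = (α−1)/β = 5.7/29.7 = 0.192.
Mean = α/β = 6.7/29.7 = 0.226.
Difference = 0.226 − 0.192 = 0.034.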